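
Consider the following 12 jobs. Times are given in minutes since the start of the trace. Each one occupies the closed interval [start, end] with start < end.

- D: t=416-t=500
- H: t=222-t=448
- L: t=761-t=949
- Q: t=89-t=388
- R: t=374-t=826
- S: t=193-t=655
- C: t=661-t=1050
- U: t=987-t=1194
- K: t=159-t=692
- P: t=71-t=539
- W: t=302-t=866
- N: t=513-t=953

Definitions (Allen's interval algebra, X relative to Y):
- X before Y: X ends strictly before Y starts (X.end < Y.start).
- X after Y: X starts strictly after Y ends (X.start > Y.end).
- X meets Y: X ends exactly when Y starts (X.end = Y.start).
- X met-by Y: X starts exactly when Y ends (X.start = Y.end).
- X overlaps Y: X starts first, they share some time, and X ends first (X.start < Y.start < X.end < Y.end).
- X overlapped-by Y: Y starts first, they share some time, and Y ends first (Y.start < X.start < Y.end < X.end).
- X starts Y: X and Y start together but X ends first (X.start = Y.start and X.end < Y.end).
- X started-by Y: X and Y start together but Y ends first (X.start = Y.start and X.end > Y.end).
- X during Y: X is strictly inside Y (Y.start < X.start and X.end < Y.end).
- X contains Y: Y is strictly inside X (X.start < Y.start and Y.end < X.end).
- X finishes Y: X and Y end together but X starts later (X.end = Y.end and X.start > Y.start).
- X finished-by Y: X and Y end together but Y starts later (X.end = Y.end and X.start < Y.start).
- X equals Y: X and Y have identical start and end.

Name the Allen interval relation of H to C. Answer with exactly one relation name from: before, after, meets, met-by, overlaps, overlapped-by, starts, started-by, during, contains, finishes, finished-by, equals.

H = [t=222, t=448]; C = [t=661, t=1050].
Compare endpoints: H.start < C.start, H.start < C.end, H.end < C.start, H.end < C.end.
That pattern is 'before'.

before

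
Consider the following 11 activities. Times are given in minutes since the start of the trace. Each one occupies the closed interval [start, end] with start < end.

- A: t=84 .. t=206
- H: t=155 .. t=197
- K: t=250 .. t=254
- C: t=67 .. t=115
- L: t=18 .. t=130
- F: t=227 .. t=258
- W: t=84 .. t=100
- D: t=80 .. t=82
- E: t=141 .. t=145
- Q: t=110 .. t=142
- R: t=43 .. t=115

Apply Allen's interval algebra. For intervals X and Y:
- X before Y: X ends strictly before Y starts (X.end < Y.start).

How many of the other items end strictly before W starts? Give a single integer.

Target W = [t=84, t=100].
A [t=84, t=206] → started-by → no.
C [t=67, t=115] → contains → no.
D [t=80, t=82] → before → counts.
E [t=141, t=145] → after → no.
F [t=227, t=258] → after → no.
H [t=155, t=197] → after → no.
K [t=250, t=254] → after → no.
L [t=18, t=130] → contains → no.
Q [t=110, t=142] → after → no.
R [t=43, t=115] → contains → no.
Total: 1.

1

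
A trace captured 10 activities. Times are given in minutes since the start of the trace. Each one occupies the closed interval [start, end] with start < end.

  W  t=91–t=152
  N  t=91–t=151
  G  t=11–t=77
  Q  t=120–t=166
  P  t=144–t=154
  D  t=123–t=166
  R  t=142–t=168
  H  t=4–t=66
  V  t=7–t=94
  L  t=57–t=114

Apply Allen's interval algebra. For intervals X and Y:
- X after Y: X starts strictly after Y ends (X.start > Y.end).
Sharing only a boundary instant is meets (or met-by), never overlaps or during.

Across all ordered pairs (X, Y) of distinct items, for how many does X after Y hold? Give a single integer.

Checking all 90 ordered pairs for relation 'after'; matching pairs in alphabetical order:
(D, G): D after G ✓
(D, H): D after H ✓
(D, L): D after L ✓
(D, V): D after V ✓
(N, G): N after G ✓
(N, H): N after H ✓
(P, G): P after G ✓
(P, H): P after H ✓
(P, L): P after L ✓
(P, V): P after V ✓
(Q, G): Q after G ✓
(Q, H): Q after H ✓
(Q, L): Q after L ✓
(Q, V): Q after V ✓
(R, G): R after G ✓
(R, H): R after H ✓
(R, L): R after L ✓
(R, V): R after V ✓
(W, G): W after G ✓
(W, H): W after H ✓
Count: 20.

20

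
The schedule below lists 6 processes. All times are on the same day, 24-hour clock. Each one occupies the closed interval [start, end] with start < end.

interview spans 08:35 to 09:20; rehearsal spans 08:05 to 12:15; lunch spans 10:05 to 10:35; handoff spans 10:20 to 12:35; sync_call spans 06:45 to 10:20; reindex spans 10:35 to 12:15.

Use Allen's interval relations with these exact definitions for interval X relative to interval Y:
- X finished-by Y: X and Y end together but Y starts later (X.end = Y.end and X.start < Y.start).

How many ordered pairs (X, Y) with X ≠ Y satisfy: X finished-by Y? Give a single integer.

1

Checking all 30 ordered pairs for relation 'finished-by'; matching pairs in alphabetical order:
(rehearsal, reindex): rehearsal finished-by reindex ✓
Count: 1.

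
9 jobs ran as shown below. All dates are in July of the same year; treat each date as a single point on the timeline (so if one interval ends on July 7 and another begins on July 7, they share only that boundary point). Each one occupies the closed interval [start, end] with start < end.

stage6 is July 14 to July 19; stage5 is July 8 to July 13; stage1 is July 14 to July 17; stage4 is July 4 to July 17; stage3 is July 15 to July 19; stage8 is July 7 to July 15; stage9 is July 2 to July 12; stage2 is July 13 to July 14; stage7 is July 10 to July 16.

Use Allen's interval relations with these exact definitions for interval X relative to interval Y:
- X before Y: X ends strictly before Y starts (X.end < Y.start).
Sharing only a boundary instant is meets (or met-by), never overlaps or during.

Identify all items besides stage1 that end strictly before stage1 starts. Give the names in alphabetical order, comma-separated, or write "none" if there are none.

Target stage1 = [July 14, July 17].
stage2 [July 13, July 14] → meets → no.
stage3 [July 15, July 19] → overlapped-by → no.
stage4 [July 4, July 17] → finished-by → no.
stage5 [July 8, July 13] → before → yes.
stage6 [July 14, July 19] → started-by → no.
stage7 [July 10, July 16] → overlaps → no.
stage8 [July 7, July 15] → overlaps → no.
stage9 [July 2, July 12] → before → yes.
Result: stage5, stage9.

stage5, stage9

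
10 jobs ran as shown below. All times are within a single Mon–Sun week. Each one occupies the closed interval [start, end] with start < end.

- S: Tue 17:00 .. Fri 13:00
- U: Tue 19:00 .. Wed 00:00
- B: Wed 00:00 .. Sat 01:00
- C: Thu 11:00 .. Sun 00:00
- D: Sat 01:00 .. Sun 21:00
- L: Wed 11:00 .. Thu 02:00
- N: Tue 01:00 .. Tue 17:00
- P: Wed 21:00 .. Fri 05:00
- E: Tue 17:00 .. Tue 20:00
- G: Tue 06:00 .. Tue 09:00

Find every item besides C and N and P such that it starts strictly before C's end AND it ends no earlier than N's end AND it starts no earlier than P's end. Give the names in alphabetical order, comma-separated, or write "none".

Conditions: its start is strictly before C's end (X.start < Sun 00:00) AND its end is no earlier than N's end (X.end >= Tue 17:00) AND its start is no earlier than P's end (X.start >= Fri 05:00).
B: start Wed 00:00 < Sun 00:00? ✓; end Sat 01:00 >= Tue 17:00? ✓; start Wed 00:00 >= Fri 05:00? ✗ → no.
D: start Sat 01:00 < Sun 00:00? ✓; end Sun 21:00 >= Tue 17:00? ✓; start Sat 01:00 >= Fri 05:00? ✓ → yes.
E: start Tue 17:00 < Sun 00:00? ✓; end Tue 20:00 >= Tue 17:00? ✓; start Tue 17:00 >= Fri 05:00? ✗ → no.
G: start Tue 06:00 < Sun 00:00? ✓; end Tue 09:00 >= Tue 17:00? ✗; start Tue 06:00 >= Fri 05:00? ✗ → no.
L: start Wed 11:00 < Sun 00:00? ✓; end Thu 02:00 >= Tue 17:00? ✓; start Wed 11:00 >= Fri 05:00? ✗ → no.
S: start Tue 17:00 < Sun 00:00? ✓; end Fri 13:00 >= Tue 17:00? ✓; start Tue 17:00 >= Fri 05:00? ✗ → no.
U: start Tue 19:00 < Sun 00:00? ✓; end Wed 00:00 >= Tue 17:00? ✓; start Tue 19:00 >= Fri 05:00? ✗ → no.
Result: D.

D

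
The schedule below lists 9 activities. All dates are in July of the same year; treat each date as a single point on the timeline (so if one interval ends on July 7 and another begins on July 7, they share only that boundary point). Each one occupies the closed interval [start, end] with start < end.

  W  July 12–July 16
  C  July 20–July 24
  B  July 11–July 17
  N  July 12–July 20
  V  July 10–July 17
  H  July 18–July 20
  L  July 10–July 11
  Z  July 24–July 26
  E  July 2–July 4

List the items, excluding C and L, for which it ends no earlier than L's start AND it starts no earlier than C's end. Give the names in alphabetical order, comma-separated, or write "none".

Conditions: its end is no earlier than L's start (X.end >= July 10) AND its start is no earlier than C's end (X.start >= July 24).
B: end July 17 >= July 10? ✓; start July 11 >= July 24? ✗ → no.
E: end July 4 >= July 10? ✗; start July 2 >= July 24? ✗ → no.
H: end July 20 >= July 10? ✓; start July 18 >= July 24? ✗ → no.
N: end July 20 >= July 10? ✓; start July 12 >= July 24? ✗ → no.
V: end July 17 >= July 10? ✓; start July 10 >= July 24? ✗ → no.
W: end July 16 >= July 10? ✓; start July 12 >= July 24? ✗ → no.
Z: end July 26 >= July 10? ✓; start July 24 >= July 24? ✓ → yes.
Result: Z.

Z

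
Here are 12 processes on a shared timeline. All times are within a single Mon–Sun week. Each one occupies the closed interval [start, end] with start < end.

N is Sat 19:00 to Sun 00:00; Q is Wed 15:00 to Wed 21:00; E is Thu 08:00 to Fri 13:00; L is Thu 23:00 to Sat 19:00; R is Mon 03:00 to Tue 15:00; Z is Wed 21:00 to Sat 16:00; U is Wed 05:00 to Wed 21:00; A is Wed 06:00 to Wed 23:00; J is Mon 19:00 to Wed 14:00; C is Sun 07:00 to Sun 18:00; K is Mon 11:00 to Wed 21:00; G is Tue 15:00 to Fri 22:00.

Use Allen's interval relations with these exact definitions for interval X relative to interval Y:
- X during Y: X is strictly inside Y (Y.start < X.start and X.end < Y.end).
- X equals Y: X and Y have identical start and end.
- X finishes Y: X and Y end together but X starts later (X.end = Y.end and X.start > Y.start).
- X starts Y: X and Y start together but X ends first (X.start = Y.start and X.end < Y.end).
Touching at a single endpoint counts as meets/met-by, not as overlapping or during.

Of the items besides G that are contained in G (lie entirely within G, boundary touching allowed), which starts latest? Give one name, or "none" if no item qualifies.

E

Target G = [Tue 15:00, Fri 22:00].
A [Wed 06:00, Wed 23:00] → during → candidate.
C [Sun 07:00, Sun 18:00] → after → excluded.
E [Thu 08:00, Fri 13:00] → during → candidate.
J [Mon 19:00, Wed 14:00] → overlaps → excluded.
K [Mon 11:00, Wed 21:00] → overlaps → excluded.
L [Thu 23:00, Sat 19:00] → overlapped-by → excluded.
N [Sat 19:00, Sun 00:00] → after → excluded.
Q [Wed 15:00, Wed 21:00] → during → candidate.
R [Mon 03:00, Tue 15:00] → meets → excluded.
U [Wed 05:00, Wed 21:00] → during → candidate.
Z [Wed 21:00, Sat 16:00] → overlapped-by → excluded.
Among candidates, latest start is Thu 08:00 → E.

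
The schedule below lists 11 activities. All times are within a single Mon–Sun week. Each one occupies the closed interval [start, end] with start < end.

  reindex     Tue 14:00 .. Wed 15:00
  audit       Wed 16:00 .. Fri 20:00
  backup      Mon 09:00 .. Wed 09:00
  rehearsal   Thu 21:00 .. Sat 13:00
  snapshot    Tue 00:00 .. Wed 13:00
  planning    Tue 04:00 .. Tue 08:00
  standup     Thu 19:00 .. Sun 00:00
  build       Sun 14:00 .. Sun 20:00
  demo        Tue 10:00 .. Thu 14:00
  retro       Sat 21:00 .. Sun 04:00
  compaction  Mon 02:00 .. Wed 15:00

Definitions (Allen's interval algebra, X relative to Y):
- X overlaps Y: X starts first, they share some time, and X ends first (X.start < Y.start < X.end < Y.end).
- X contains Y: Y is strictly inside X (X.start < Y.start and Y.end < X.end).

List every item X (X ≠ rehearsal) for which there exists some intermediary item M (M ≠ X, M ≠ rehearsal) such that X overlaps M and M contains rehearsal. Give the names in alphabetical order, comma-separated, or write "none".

Target rehearsal = [Thu 21:00, Sat 13:00].
Intermediaries M with M contains rehearsal: standup.
Via standup — items with X overlaps standup: audit.
Union: audit.

audit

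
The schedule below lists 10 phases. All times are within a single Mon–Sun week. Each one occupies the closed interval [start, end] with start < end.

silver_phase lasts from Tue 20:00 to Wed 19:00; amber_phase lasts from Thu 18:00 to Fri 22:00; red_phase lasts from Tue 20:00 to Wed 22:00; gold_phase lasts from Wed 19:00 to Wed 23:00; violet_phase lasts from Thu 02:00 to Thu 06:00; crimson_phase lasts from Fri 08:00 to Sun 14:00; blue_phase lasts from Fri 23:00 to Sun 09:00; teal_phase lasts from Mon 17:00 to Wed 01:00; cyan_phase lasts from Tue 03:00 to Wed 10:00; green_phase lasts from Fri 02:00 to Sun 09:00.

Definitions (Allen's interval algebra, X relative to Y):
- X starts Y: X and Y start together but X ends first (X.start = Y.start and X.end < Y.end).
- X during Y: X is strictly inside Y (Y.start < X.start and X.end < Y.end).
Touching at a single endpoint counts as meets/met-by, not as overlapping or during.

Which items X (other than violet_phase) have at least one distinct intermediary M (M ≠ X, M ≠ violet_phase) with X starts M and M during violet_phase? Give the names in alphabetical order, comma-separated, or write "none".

none

Target violet_phase = [Thu 02:00, Thu 06:00].
Intermediaries M with M during violet_phase: none.
Union: none.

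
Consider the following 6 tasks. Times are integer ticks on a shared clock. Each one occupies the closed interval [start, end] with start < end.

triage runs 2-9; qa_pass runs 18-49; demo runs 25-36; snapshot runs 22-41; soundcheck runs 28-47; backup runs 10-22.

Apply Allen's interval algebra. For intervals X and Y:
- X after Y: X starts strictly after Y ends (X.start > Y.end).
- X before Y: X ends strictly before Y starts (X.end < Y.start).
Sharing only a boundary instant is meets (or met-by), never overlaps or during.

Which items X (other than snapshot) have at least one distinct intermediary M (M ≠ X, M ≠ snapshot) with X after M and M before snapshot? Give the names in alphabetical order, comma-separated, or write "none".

backup, demo, qa_pass, soundcheck

Target snapshot = [22, 41].
Intermediaries M with M before snapshot: triage.
Via triage — items with X after triage: backup, demo, qa_pass, soundcheck.
Union: backup, demo, qa_pass, soundcheck.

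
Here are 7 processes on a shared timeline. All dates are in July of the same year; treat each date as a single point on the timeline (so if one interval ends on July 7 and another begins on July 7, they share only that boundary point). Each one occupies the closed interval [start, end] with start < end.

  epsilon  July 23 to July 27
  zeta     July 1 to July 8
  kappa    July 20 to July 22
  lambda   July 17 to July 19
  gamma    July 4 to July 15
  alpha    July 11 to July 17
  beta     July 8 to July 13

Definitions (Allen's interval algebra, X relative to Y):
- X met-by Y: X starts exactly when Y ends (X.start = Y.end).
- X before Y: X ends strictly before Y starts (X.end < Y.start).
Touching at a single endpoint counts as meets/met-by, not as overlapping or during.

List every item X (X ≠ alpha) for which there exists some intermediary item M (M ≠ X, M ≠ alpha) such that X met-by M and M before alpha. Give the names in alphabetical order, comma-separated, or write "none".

Target alpha = [July 11, July 17].
Intermediaries M with M before alpha: zeta.
Via zeta — items with X met-by zeta: beta.
Union: beta.

beta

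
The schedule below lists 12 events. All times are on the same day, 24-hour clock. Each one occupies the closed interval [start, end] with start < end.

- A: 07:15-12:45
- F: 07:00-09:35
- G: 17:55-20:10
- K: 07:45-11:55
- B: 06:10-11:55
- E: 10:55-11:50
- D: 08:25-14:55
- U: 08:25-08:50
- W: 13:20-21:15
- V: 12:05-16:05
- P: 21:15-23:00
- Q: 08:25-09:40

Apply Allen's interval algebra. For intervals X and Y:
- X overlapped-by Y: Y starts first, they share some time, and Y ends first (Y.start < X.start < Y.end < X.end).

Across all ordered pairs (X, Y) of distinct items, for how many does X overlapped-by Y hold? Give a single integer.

12

Checking all 132 ordered pairs for relation 'overlapped-by'; matching pairs in alphabetical order:
(A, B): A overlapped-by B ✓
(A, F): A overlapped-by F ✓
(D, A): D overlapped-by A ✓
(D, B): D overlapped-by B ✓
(D, F): D overlapped-by F ✓
(D, K): D overlapped-by K ✓
(K, F): K overlapped-by F ✓
(Q, F): Q overlapped-by F ✓
(V, A): V overlapped-by A ✓
(V, D): V overlapped-by D ✓
(W, D): W overlapped-by D ✓
(W, V): W overlapped-by V ✓
Count: 12.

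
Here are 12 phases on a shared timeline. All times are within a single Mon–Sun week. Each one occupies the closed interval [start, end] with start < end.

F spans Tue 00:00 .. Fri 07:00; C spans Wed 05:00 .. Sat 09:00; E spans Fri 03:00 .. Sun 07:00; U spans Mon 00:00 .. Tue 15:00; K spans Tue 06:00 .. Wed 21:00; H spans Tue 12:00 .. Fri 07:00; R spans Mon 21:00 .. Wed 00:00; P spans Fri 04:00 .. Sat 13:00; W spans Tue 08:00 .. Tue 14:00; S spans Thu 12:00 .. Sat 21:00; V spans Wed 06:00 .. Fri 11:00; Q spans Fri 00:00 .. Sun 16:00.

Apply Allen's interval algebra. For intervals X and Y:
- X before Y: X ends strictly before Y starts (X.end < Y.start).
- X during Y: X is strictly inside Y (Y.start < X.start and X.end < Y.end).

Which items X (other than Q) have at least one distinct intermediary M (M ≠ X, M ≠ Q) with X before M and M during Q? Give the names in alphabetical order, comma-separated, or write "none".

K, R, U, W

Target Q = [Fri 00:00, Sun 16:00].
Intermediaries M with M during Q: E, P.
Via E — items with X before E: K, R, U, W.
Via P — items with X before P: K, R, U, W.
Union: K, R, U, W.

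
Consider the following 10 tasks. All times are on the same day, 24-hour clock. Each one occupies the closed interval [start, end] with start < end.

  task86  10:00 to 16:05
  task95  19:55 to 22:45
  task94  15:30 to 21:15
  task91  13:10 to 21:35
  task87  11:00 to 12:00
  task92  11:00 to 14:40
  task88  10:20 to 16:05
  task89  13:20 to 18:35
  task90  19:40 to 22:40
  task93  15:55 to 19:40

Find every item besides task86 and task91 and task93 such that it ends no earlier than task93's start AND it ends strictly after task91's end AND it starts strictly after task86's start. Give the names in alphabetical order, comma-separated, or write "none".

Conditions: its end is no earlier than task93's start (X.end >= 15:55) AND its end is strictly after task91's end (X.end > 21:35) AND its start is strictly after task86's start (X.start > 10:00).
task87: end 12:00 >= 15:55? ✗; end 12:00 > 21:35? ✗; start 11:00 > 10:00? ✓ → no.
task88: end 16:05 >= 15:55? ✓; end 16:05 > 21:35? ✗; start 10:20 > 10:00? ✓ → no.
task89: end 18:35 >= 15:55? ✓; end 18:35 > 21:35? ✗; start 13:20 > 10:00? ✓ → no.
task90: end 22:40 >= 15:55? ✓; end 22:40 > 21:35? ✓; start 19:40 > 10:00? ✓ → yes.
task92: end 14:40 >= 15:55? ✗; end 14:40 > 21:35? ✗; start 11:00 > 10:00? ✓ → no.
task94: end 21:15 >= 15:55? ✓; end 21:15 > 21:35? ✗; start 15:30 > 10:00? ✓ → no.
task95: end 22:45 >= 15:55? ✓; end 22:45 > 21:35? ✓; start 19:55 > 10:00? ✓ → yes.
Result: task90, task95.

task90, task95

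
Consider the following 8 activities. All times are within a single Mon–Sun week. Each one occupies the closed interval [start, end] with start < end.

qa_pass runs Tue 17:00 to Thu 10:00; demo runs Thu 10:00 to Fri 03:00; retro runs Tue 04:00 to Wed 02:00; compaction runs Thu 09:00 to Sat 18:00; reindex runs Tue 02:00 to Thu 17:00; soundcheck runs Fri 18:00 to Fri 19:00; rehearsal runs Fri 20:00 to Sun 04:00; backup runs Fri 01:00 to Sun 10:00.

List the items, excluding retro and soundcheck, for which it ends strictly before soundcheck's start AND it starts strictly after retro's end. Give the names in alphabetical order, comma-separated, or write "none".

Conditions: its end is strictly before soundcheck's start (X.end < Fri 18:00) AND its start is strictly after retro's end (X.start > Wed 02:00).
backup: end Sun 10:00 < Fri 18:00? ✗; start Fri 01:00 > Wed 02:00? ✓ → no.
compaction: end Sat 18:00 < Fri 18:00? ✗; start Thu 09:00 > Wed 02:00? ✓ → no.
demo: end Fri 03:00 < Fri 18:00? ✓; start Thu 10:00 > Wed 02:00? ✓ → yes.
qa_pass: end Thu 10:00 < Fri 18:00? ✓; start Tue 17:00 > Wed 02:00? ✗ → no.
rehearsal: end Sun 04:00 < Fri 18:00? ✗; start Fri 20:00 > Wed 02:00? ✓ → no.
reindex: end Thu 17:00 < Fri 18:00? ✓; start Tue 02:00 > Wed 02:00? ✗ → no.
Result: demo.

demo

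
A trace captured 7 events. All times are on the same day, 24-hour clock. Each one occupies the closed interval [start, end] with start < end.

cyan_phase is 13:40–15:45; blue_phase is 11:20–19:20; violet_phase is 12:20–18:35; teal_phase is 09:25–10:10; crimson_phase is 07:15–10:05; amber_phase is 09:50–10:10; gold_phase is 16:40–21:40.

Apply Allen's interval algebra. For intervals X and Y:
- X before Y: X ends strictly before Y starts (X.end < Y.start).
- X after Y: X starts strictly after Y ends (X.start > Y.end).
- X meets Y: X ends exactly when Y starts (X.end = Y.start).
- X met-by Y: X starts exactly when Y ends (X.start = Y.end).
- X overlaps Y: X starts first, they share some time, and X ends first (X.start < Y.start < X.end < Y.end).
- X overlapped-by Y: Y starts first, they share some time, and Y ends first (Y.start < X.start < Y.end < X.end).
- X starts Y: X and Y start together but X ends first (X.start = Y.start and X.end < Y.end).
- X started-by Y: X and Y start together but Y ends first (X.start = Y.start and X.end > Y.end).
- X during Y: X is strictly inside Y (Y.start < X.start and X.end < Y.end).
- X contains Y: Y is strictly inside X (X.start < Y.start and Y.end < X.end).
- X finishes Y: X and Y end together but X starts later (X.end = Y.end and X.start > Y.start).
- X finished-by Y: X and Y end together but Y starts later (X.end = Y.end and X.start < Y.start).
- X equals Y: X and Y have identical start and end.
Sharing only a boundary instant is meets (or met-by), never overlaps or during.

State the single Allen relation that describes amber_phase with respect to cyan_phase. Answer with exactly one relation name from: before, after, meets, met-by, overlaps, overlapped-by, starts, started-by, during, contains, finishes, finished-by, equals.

amber_phase = [09:50, 10:10]; cyan_phase = [13:40, 15:45].
Compare endpoints: amber_phase.start < cyan_phase.start, amber_phase.start < cyan_phase.end, amber_phase.end < cyan_phase.start, amber_phase.end < cyan_phase.end.
That pattern is 'before'.

before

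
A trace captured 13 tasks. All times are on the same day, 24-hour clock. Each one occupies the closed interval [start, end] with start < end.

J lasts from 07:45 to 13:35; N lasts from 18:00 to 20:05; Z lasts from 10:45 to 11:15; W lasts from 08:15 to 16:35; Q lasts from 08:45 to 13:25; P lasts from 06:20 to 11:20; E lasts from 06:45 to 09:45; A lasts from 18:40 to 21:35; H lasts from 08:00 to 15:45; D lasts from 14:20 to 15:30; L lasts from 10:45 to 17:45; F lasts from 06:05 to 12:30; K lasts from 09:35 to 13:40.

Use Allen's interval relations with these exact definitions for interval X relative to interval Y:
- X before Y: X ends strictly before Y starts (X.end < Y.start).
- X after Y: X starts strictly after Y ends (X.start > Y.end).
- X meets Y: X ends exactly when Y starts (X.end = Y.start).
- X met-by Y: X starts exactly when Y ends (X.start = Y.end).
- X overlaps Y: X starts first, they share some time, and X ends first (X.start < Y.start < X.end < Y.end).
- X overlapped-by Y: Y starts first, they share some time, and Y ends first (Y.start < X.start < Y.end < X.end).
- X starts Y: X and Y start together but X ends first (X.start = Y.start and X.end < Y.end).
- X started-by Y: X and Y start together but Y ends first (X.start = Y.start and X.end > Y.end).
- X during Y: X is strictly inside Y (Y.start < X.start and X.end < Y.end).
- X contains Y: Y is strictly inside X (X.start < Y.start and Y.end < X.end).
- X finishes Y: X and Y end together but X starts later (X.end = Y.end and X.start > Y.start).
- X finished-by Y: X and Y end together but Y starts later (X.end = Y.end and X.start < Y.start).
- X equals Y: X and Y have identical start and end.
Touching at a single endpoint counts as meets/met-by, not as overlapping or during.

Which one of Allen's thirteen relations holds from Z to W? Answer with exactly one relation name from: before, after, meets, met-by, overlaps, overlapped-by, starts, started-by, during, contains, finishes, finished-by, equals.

Z = [10:45, 11:15]; W = [08:15, 16:35].
Compare endpoints: Z.start > W.start, Z.start < W.end, Z.end > W.start, Z.end < W.end.
That pattern is 'during'.

during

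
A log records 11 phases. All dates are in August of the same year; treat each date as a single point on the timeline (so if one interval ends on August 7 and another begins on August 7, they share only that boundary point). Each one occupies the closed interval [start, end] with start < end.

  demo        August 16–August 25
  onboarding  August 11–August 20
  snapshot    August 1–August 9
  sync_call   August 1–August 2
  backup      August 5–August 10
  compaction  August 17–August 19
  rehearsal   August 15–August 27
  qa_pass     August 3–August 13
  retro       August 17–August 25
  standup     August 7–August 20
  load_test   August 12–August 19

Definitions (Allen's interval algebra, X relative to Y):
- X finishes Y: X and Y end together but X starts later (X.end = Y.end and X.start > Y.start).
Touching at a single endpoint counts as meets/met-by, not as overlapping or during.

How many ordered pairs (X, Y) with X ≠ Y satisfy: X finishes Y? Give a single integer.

3

Checking all 110 ordered pairs for relation 'finishes'; matching pairs in alphabetical order:
(compaction, load_test): compaction finishes load_test ✓
(onboarding, standup): onboarding finishes standup ✓
(retro, demo): retro finishes demo ✓
Count: 3.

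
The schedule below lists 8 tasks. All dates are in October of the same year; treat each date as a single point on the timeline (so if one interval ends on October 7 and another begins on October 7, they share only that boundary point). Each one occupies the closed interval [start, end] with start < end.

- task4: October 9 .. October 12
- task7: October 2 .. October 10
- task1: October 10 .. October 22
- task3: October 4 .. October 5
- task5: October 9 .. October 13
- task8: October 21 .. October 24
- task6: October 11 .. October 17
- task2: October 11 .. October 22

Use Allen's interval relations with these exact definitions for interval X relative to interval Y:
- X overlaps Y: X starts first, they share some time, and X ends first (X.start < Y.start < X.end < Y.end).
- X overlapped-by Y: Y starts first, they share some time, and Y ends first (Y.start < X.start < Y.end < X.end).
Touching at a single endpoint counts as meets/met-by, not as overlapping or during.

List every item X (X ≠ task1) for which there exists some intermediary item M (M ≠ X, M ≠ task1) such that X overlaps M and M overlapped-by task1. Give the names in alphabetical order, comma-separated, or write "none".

Target task1 = [October 10, October 22].
Intermediaries M with M overlapped-by task1: task8.
Via task8 — items with X overlaps task8: task2.
Union: task2.

task2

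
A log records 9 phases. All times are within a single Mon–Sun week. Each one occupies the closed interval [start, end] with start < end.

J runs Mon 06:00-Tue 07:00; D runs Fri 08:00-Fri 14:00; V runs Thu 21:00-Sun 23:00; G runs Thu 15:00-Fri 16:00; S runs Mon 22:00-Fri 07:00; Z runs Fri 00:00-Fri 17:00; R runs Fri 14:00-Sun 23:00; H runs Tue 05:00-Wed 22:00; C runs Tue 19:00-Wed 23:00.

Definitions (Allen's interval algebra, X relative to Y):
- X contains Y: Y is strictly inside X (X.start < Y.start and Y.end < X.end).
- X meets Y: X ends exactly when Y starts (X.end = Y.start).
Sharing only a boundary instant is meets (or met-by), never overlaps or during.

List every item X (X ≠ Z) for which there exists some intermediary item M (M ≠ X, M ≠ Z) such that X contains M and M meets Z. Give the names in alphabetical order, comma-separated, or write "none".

none

Target Z = [Fri 00:00, Fri 17:00].
Intermediaries M with M meets Z: none.
Union: none.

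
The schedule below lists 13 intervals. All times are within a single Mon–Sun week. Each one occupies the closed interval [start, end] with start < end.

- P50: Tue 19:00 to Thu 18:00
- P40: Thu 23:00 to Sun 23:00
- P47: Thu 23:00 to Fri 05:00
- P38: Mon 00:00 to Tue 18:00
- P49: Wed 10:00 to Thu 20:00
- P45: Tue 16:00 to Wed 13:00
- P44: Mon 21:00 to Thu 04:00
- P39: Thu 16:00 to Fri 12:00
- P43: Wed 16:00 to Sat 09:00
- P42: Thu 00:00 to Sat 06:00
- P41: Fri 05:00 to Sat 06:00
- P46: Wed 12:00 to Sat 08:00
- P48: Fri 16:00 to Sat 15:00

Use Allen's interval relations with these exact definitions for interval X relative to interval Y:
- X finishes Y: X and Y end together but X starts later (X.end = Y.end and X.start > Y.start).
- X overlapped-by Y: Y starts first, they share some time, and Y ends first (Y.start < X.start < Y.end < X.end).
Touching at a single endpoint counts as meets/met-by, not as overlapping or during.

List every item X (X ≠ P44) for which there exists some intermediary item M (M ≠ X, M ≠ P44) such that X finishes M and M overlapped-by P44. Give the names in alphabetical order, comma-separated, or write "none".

P41

Target P44 = [Mon 21:00, Thu 04:00].
Intermediaries M with M overlapped-by P44: P42, P43, P46, P49, P50.
Via P42 — items with X finishes P42: P41.
Via P43 — items with X finishes P43: none.
Via P46 — items with X finishes P46: none.
Via P49 — items with X finishes P49: none.
Via P50 — items with X finishes P50: none.
Union: P41.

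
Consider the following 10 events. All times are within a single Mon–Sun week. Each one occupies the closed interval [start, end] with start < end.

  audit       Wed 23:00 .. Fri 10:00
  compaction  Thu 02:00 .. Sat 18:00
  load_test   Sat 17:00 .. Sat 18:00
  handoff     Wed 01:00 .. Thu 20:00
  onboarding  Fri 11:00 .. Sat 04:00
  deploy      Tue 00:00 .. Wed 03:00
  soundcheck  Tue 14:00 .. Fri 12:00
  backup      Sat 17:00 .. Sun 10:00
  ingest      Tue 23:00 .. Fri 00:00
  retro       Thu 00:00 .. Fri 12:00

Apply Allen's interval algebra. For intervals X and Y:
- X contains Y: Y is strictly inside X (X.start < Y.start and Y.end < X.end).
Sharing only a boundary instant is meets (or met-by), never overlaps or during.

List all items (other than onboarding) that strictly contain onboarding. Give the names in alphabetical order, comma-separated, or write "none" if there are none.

Target onboarding = [Fri 11:00, Sat 04:00].
audit [Wed 23:00, Fri 10:00] → before → no.
backup [Sat 17:00, Sun 10:00] → after → no.
compaction [Thu 02:00, Sat 18:00] → contains → yes.
deploy [Tue 00:00, Wed 03:00] → before → no.
handoff [Wed 01:00, Thu 20:00] → before → no.
ingest [Tue 23:00, Fri 00:00] → before → no.
load_test [Sat 17:00, Sat 18:00] → after → no.
retro [Thu 00:00, Fri 12:00] → overlaps → no.
soundcheck [Tue 14:00, Fri 12:00] → overlaps → no.
Result: compaction.

compaction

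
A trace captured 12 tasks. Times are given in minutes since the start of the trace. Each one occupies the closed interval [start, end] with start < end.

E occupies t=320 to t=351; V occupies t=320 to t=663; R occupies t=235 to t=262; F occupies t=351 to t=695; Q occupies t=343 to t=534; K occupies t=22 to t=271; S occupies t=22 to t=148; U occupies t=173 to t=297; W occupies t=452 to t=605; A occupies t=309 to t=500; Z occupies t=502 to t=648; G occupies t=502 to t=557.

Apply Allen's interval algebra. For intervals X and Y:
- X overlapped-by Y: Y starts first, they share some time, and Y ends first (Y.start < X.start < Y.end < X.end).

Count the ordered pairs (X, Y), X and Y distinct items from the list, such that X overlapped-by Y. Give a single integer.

Checking all 132 ordered pairs for relation 'overlapped-by'; matching pairs in alphabetical order:
(F, A): F overlapped-by A ✓
(F, Q): F overlapped-by Q ✓
(F, V): F overlapped-by V ✓
(G, Q): G overlapped-by Q ✓
(Q, A): Q overlapped-by A ✓
(Q, E): Q overlapped-by E ✓
(U, K): U overlapped-by K ✓
(V, A): V overlapped-by A ✓
(W, A): W overlapped-by A ✓
(W, Q): W overlapped-by Q ✓
(Z, Q): Z overlapped-by Q ✓
(Z, W): Z overlapped-by W ✓
Count: 12.

12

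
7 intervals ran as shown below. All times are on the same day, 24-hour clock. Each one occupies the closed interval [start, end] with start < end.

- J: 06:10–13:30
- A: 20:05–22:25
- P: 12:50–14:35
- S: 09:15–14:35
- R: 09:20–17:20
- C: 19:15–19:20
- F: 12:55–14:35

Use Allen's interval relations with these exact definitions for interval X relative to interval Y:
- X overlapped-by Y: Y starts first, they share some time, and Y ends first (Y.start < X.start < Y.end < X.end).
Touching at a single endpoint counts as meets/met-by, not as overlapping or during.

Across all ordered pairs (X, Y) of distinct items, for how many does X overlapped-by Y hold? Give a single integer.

Checking all 42 ordered pairs for relation 'overlapped-by'; matching pairs in alphabetical order:
(F, J): F overlapped-by J ✓
(P, J): P overlapped-by J ✓
(R, J): R overlapped-by J ✓
(R, S): R overlapped-by S ✓
(S, J): S overlapped-by J ✓
Count: 5.

5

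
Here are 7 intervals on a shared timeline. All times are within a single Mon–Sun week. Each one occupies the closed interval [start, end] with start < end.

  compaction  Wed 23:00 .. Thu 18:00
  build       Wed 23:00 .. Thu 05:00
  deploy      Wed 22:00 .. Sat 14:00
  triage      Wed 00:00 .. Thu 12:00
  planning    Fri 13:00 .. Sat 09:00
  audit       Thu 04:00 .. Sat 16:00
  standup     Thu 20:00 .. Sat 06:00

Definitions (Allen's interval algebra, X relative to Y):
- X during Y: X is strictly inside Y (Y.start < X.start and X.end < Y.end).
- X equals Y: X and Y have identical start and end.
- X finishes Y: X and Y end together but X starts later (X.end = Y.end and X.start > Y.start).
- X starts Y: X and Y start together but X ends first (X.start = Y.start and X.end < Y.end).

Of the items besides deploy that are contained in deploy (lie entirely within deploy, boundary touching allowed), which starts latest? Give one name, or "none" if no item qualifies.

Target deploy = [Wed 22:00, Sat 14:00].
audit [Thu 04:00, Sat 16:00] → overlapped-by → excluded.
build [Wed 23:00, Thu 05:00] → during → candidate.
compaction [Wed 23:00, Thu 18:00] → during → candidate.
planning [Fri 13:00, Sat 09:00] → during → candidate.
standup [Thu 20:00, Sat 06:00] → during → candidate.
triage [Wed 00:00, Thu 12:00] → overlaps → excluded.
Among candidates, latest start is Fri 13:00 → planning.

planning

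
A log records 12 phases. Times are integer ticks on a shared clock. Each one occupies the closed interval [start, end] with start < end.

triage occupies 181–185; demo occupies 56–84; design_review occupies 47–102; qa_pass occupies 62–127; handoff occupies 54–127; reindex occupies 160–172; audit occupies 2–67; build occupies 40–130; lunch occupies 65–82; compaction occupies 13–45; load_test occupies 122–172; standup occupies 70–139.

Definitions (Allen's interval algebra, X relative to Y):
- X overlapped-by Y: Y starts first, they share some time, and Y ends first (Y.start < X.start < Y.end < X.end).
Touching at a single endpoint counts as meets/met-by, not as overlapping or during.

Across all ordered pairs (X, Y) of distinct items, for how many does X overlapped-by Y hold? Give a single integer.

20

Checking all 132 ordered pairs for relation 'overlapped-by'; matching pairs in alphabetical order:
(build, audit): build overlapped-by audit ✓
(build, compaction): build overlapped-by compaction ✓
(demo, audit): demo overlapped-by audit ✓
(design_review, audit): design_review overlapped-by audit ✓
(handoff, audit): handoff overlapped-by audit ✓
(handoff, design_review): handoff overlapped-by design_review ✓
(load_test, build): load_test overlapped-by build ✓
(load_test, handoff): load_test overlapped-by handoff ✓
(load_test, qa_pass): load_test overlapped-by qa_pass ✓
(load_test, standup): load_test overlapped-by standup ✓
(lunch, audit): lunch overlapped-by audit ✓
(qa_pass, audit): qa_pass overlapped-by audit ✓
(qa_pass, demo): qa_pass overlapped-by demo ✓
(qa_pass, design_review): qa_pass overlapped-by design_review ✓
(standup, build): standup overlapped-by build ✓
(standup, demo): standup overlapped-by demo ✓
(standup, design_review): standup overlapped-by design_review ✓
(standup, handoff): standup overlapped-by handoff ✓
(standup, lunch): standup overlapped-by lunch ✓
(standup, qa_pass): standup overlapped-by qa_pass ✓
Count: 20.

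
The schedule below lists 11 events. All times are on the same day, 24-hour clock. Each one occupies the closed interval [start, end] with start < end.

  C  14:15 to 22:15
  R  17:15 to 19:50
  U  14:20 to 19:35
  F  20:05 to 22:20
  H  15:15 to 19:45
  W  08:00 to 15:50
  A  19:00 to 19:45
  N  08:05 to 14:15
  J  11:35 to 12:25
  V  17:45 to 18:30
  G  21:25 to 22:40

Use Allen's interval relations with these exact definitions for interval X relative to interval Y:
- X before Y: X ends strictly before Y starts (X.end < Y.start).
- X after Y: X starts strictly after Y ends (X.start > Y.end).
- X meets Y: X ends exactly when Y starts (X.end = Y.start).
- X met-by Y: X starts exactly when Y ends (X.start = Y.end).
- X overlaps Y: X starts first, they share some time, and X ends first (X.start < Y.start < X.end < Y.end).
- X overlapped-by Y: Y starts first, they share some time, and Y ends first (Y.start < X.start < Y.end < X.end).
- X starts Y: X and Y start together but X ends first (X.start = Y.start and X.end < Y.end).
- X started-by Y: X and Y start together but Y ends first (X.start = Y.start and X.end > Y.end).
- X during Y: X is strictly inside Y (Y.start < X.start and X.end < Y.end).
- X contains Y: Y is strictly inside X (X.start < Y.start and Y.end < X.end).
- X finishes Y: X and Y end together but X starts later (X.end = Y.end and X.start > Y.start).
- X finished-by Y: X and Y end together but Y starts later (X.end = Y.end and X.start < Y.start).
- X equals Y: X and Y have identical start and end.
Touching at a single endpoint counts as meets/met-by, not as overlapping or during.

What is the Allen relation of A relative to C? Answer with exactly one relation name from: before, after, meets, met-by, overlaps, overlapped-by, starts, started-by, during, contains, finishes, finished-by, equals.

during

A = [19:00, 19:45]; C = [14:15, 22:15].
Compare endpoints: A.start > C.start, A.start < C.end, A.end > C.start, A.end < C.end.
That pattern is 'during'.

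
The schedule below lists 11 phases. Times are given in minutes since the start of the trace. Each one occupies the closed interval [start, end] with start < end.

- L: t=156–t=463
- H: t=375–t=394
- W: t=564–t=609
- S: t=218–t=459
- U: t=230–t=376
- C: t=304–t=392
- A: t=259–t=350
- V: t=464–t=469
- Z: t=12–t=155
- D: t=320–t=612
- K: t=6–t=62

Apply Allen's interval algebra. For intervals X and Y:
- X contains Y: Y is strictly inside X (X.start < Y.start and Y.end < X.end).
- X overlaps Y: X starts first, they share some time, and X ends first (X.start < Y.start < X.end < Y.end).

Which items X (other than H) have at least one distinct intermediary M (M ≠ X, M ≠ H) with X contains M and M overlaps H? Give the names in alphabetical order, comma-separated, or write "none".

L, S

Target H = [t=375, t=394].
Intermediaries M with M overlaps H: C, U.
Via C — items with X contains C: L, S.
Via U — items with X contains U: L, S.
Union: L, S.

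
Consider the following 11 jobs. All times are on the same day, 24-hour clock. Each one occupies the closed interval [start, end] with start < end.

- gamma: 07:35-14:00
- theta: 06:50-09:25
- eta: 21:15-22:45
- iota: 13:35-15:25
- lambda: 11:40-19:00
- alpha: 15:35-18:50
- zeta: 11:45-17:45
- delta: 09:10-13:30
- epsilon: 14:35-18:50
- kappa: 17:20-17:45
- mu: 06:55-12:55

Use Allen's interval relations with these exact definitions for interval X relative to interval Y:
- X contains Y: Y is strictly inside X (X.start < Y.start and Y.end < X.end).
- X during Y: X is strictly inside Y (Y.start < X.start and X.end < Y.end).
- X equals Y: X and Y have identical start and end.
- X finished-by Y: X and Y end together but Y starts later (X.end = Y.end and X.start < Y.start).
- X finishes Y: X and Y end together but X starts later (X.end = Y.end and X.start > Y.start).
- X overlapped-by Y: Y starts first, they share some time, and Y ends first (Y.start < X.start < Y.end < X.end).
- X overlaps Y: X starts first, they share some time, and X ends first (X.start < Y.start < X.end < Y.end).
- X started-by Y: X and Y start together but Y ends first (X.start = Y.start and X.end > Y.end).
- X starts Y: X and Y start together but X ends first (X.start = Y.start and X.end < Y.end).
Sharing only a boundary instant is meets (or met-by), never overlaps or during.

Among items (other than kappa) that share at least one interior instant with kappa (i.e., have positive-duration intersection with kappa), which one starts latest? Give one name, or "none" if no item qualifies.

Target kappa = [17:20, 17:45].
alpha [15:35, 18:50] → contains → candidate.
delta [09:10, 13:30] → before → excluded.
epsilon [14:35, 18:50] → contains → candidate.
eta [21:15, 22:45] → after → excluded.
gamma [07:35, 14:00] → before → excluded.
iota [13:35, 15:25] → before → excluded.
lambda [11:40, 19:00] → contains → candidate.
mu [06:55, 12:55] → before → excluded.
theta [06:50, 09:25] → before → excluded.
zeta [11:45, 17:45] → finished-by → candidate.
Among candidates, latest start is 15:35 → alpha.

alpha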